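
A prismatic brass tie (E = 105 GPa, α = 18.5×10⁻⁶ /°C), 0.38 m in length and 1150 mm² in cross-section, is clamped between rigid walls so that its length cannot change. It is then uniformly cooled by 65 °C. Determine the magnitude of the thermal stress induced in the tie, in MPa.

The supports are rigid, so the total axial strain is zero. The restrained thermal strain is ε = αΔT = 18.5×10⁻⁶ × 65 = 1202.5×10⁻⁶.
The stress required to suppress this strain is σ = Eε = 105×10³ × 1202.5×10⁻⁶ = 126.3 MPa, tensile since the tie is trying to contract.

σ ≈ 126 MPa (tensile)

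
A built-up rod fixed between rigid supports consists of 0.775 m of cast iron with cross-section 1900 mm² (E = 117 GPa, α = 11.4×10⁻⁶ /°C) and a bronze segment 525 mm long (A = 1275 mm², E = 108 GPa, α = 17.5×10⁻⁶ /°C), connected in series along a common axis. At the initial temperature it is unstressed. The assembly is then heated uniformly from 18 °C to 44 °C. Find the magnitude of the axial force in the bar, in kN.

If the supports were absent, the total length change would be Σ αᵢΔT Lᵢ = 11.4×10⁻⁶×26×775 + 17.5×10⁻⁶×26×525 = 0.4686 mm.
Since the ends are fixed, an axial force P builds up, equal in every segment, with P · Σ Lᵢ/(AᵢEᵢ) = δ_free.
The series flexibility is Σ Lᵢ/(AᵢEᵢ) = 775/(1900×117×10³) + 525/(1275×108×10³) = 7.299×10⁻⁶ mm/N.
Hence P = δ_free / Σ(L/AE) = 0.4686/7.299×10⁻⁶ = 64.2 kN (compressive).

P ≈ 64.2 kN (compressive)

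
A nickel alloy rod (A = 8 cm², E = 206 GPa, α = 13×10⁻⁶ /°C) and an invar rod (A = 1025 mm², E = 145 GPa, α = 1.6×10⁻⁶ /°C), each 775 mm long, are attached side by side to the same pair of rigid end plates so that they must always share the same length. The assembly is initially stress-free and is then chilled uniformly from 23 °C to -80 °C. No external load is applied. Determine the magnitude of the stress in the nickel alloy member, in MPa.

σ ≈ 115 MPa (tensile)

The nickel alloy has the larger α, so on cooling it would change length more than the invar if both were free. The rigid plates force a common final length, so the nickel alloy is put into tension and the invar into compression, with equal and opposite forces P (no external load).
Compatibility of the two members (thermal + elastic change equal): (α₁ − α₂)ΔT = P·[1/(A₁E₁) + 1/(A₂E₂)].
|α₁ − α₂|·ΔT = 11.4×10⁻⁶ × 103 = 0.001174.
1/(A₁E₁) + 1/(A₂E₂) = 1/(800×206×10³) + 1/(1025×145×10³) = 1.28×10⁻⁸ N⁻¹.
So P = 0.001174 / 1.28×10⁻⁸ = 91.76 kN.
σ_{nickel alloy} = P/A₁ = 91760/800 = 114.7 MPa, tensile.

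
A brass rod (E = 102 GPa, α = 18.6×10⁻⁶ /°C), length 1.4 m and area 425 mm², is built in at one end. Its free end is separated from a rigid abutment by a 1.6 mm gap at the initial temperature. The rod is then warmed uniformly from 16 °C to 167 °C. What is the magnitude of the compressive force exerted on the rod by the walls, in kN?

P ≈ 72.2 kN

Free thermal elongation = αΔT L = 18.6×10⁻⁶ × 151 × 1400 = 3.932 mm.
The gap closes (δ_free > 1.6 mm) and the wall then resists a further 3.932 − 1.6 = 2.332 mm of expansion.
That suppressed elongation corresponds to σ = E·Δ/L = 102×10³ × 2.332/1400 = 169.9 MPa.
Force on the wall = σA = 169.9 × 425 mm² = 72.21 kN.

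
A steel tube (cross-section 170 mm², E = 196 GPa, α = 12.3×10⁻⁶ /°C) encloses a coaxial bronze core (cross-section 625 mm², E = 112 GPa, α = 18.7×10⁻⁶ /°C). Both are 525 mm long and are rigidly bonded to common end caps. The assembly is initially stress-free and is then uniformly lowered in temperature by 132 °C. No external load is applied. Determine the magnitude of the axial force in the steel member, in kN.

Equilibrium of a rigid end plate with no external load gives equal and opposite internal forces ±P in the two members. Since α_{bronze} > α_{steel}, cooling drives the bronze into tension and the steel into compression.
Equating the net (thermal + elastic) strains gives |α₁ − α₂|·ΔT = P·[1/(A₁E₁) + 1/(A₂E₂)].
|α₁ − α₂|·ΔT = 6.4×10⁻⁶ × 132 = 0.0008448.
1/(A₁E₁) + 1/(A₂E₂) = 1/(170×196×10³) + 1/(625×112×10³) = 4.43×10⁻⁸ N⁻¹.
So P = 0.0008448 / 4.43×10⁻⁸ = 19.07 kN.

P ≈ 19.1 kN (compressive in the steel)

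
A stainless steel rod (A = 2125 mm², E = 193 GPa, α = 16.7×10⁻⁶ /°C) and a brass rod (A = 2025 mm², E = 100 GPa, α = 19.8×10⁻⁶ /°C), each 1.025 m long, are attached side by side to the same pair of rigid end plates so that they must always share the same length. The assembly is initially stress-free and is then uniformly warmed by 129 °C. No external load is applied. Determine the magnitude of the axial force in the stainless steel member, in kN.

P ≈ 54.2 kN (tensile in the stainless steel)

Both members must finish at the same length. With the larger α, the brass tends to over-expand; the plates restrain it, putting the brass in compression and the stainless steel in tension. With no external load the two internal forces are equal and opposite, magnitude P.
Compatibility of the two members (thermal + elastic change equal): (α₁ − α₂)ΔT = P·[1/(A₁E₁) + 1/(A₂E₂)].
|α₁ − α₂|·ΔT = 3.1×10⁻⁶ × 129 = 0.0003999.
1/(A₁E₁) + 1/(A₂E₂) = 1/(2125×193×10³) + 1/(2025×100×10³) = 7.377×10⁻⁹ N⁻¹.
P = 0.0003999 / 7.377×10⁻⁹ = 54210 N = 54.21 kN.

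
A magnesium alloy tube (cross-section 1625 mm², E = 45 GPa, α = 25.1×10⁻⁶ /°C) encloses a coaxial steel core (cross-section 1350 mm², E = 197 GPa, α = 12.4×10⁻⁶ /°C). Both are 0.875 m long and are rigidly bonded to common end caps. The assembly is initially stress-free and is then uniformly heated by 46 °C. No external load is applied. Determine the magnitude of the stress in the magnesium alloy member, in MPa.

Both members must finish at the same length. With the larger α, the magnesium alloy tends to over-expand; the plates restrain it, putting the magnesium alloy in compression and the steel in tension. With no external load the two internal forces are equal and opposite, magnitude P.
Compatibility of the two members (thermal + elastic change equal): (α₁ − α₂)ΔT = P·[1/(A₁E₁) + 1/(A₂E₂)].
|α₁ − α₂|·ΔT = 12.7×10⁻⁶ × 46 = 0.0005842.
1/(A₁E₁) + 1/(A₂E₂) = 1/(1625×45×10³) + 1/(1350×197×10³) = 1.744×10⁻⁸ N⁻¹.
So P = 0.0005842 / 1.744×10⁻⁸ = 33.51 kN.
σ_{magnesium alloy} = P/A₁ = 33510/1625 = 20.62 MPa, compressive.

σ ≈ 20.6 MPa (compressive)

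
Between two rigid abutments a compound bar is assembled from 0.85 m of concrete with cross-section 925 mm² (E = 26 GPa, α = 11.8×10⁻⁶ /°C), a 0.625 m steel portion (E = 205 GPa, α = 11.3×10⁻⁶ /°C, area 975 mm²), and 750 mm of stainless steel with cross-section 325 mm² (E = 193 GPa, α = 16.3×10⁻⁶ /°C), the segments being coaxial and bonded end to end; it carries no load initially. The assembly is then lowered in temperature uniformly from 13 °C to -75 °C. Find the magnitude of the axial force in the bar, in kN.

With the walls removed the bar would change length by δ_free = Σ αᵢΔT Lᵢ = 11.8×10⁻⁶×88×850 + 11.3×10⁻⁶×88×625 + 16.3×10⁻⁶×88×750 = 2.58 mm.
Since the ends are fixed, an axial force P builds up, equal in every segment, with P · Σ Lᵢ/(AᵢEᵢ) = δ_free.
Σ Lᵢ/(AᵢEᵢ) = 850/(925×26×10³) + 625/(975×205×10³) + 750/(325×193×10³) = 5.043×10⁻⁵ mm/N.
Hence P = δ_free / Σ(L/AE) = 2.58/5.043×10⁻⁵ = 51.16 kN (tensile).

P ≈ 51.2 kN (tensile)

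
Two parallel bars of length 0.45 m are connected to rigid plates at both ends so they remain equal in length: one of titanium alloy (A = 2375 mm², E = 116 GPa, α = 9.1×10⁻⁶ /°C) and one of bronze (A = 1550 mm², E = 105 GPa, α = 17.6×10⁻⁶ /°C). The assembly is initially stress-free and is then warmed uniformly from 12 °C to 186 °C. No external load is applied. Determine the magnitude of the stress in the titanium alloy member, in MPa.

σ ≈ 63.7 MPa (tensile)

The bronze has the larger α, so on heating it would change length more than the titanium alloy if both were free. The rigid plates force a common final length, so the bronze is put into compression and the titanium alloy into tension, with equal and opposite forces P (no external load).
Setting the final lengths equal and cancelling L: (α₁ − α₂)ΔT = P/(A₁E₁) + P/(A₂E₂).
|α₁ − α₂|·ΔT = 8.5×10⁻⁶ × 174 = 0.001479.
1/(A₁E₁) + 1/(A₂E₂) = 1/(2375×116×10³) + 1/(1550×105×10³) = 9.774×10⁻⁹ N⁻¹.
P = 0.001479 / 9.774×10⁻⁹ = 151300 N = 151.3 kN.
σ_{titanium alloy} = P/A₁ = 151300/2375 = 63.71 MPa, tensile.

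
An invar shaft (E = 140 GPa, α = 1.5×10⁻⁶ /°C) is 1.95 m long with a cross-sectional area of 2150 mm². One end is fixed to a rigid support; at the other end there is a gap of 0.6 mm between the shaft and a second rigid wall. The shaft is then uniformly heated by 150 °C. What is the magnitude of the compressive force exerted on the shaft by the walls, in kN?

P ≈ 0 kN

Free thermal elongation = αΔT L = 1.5×10⁻⁶ × 150 × 1950 = 0.4387 mm.
This is smaller than the 0.6 mm clearance, so the shaft expands freely without reaching the stop — the stress is zero.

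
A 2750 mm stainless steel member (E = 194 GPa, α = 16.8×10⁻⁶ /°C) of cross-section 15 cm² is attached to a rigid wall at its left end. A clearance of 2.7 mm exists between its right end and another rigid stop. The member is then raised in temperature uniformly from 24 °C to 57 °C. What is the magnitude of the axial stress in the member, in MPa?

If the wall were absent the member would grow by αΔT L = 16.8×10⁻⁶ × 33 × 2750 = 1.525 mm.
This is smaller than the 2.7 mm clearance, so the member expands freely without reaching the stop — the stress is zero.

σ ≈ 0 MPa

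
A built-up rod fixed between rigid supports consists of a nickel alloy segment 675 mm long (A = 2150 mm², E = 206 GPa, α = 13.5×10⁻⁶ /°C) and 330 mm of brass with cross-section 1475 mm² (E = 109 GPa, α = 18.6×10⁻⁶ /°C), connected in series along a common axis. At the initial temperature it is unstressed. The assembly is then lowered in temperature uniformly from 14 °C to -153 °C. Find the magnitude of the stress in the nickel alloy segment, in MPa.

Free thermal contraction of the whole bar: Σ αᵢΔT Lᵢ = 13.5×10⁻⁶×167×675 + 18.6×10⁻⁶×167×330 = 2.547 mm.
The walls prevent any net length change, so an axial force P (same in every segment) develops. Compatibility: P · Σ Lᵢ/(AᵢEᵢ) = δ_free.
The series flexibility is Σ Lᵢ/(AᵢEᵢ) = 675/(2150×206×10³) + 330/(1475×109×10³) = 3.577×10⁻⁶ mm/N.
So P = 2.547 / 3.577×10⁻⁶ = 712.1 kN, tensile.
σ_{nickel alloy} = P / A = 712100 / 2150 = 331.2 MPa.

σ ≈ 331 MPa (tensile)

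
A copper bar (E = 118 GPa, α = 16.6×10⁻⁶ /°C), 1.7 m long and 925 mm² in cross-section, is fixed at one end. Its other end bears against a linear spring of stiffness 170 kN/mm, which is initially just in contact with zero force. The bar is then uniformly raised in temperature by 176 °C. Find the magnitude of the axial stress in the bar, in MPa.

If the spring were absent the bar would lengthen by αΔT L = 16.6×10⁻⁶ × 176 × 1700 = 4.967 mm.
With a force P in the spring, the elastic change of the bar is PL/(AE) and that of the spring is P/k; compatibility requires their sum to equal δ_free.
So P = δ_free / [L/(AE) + 1/k] = 4.967 / [ 1700/(925×118×10³) + 1/(170×10³) ].
P = 4.967 / 2.146×10⁻⁵ = 231500 N.
σ = P/A = 231500/925 = 250.2 MPa.

σ ≈ 250 MPa (compressive)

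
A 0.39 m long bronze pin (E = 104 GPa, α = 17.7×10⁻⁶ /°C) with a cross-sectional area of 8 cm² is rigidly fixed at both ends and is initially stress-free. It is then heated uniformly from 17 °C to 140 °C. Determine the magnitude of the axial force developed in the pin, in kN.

P ≈ 181 kN (compressive)

With zero net strain, σ = E·αΔT = 104 GPa × 17.7×10⁻⁶ × 123 = 226.4 MPa.
Then P = σA = 226.4 × 800 mm² = 181.1 kN, compressive.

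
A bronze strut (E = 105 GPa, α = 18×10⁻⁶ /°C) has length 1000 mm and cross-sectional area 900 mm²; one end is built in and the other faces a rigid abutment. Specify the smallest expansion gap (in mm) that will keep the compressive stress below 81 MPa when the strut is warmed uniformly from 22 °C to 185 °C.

Free expansion if unrestrained: δ_free = αΔT L = 18×10⁻⁶ × 163 × 1000 = 2.934 mm.
At the allowable stress the elastic shortening the wall may impose is σL/E = 81 × 1000 / (105×10³) = 0.7714 mm.
So the gap has to take up the difference, g_min = δ_free − σL/E = 2.934 − 0.7714 = 2.163 mm.

g ≈ 2.16 mm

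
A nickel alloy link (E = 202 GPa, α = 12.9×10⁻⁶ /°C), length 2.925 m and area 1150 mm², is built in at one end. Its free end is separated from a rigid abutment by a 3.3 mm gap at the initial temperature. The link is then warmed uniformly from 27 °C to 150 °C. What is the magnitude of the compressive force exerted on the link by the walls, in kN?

Free thermal elongation = αΔT L = 12.9×10⁻⁶ × 123 × 2925 = 4.641 mm.
The gap closes (δ_free > 3.3 mm) and the wall then resists a further 4.641 − 3.3 = 1.341 mm of expansion.
Compatibility: PL/(AE) = 1.341 mm, so σ = P/A = E × (1.341/2925) = 92.62 MPa.
P = σA = 92.62 × 1150 = 106.5 kN.

P ≈ 107 kN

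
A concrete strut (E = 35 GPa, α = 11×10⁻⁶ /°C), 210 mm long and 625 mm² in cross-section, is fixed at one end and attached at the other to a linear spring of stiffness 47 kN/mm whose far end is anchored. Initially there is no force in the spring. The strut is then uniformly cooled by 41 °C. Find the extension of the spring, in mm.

If the spring were absent the strut would shorten by αΔT L = 11×10⁻⁶ × 41 × 210 = 0.09471 mm.
Let P be the tensile force in the spring. The strut extends elastically by PL/(AE) and the spring stretches by P/k; together these equal δ_free.
P [ L/(AE) + 1/k ] = δ_free → P [ 210/(625×35×10³) + 1/(47×10³) ] = 0.09471.
P = 0.09471 / 3.088×10⁻⁵ = 3067 N.
Spring extension = P/k = 3067/(47×10³) = 0.06526 mm.

δ ≈ 0.0653 mm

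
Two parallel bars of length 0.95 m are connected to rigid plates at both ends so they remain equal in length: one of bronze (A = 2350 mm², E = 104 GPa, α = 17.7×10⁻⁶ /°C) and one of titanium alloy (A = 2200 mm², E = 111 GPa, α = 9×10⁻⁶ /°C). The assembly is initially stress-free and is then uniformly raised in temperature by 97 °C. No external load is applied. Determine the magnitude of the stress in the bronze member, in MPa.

σ ≈ 43.9 MPa (compressive)

The bronze has the larger α, so on heating it would change length more than the titanium alloy if both were free. The rigid plates force a common final length, so the bronze is put into compression and the titanium alloy into tension, with equal and opposite forces P (no external load).
Compatibility of the two members (thermal + elastic change equal): (α₁ − α₂)ΔT = P·[1/(A₁E₁) + 1/(A₂E₂)].
|α₁ − α₂|·ΔT = 8.7×10⁻⁶ × 97 = 0.0008439.
1/(A₁E₁) + 1/(A₂E₂) = 1/(2350×104×10³) + 1/(2200×111×10³) = 8.187×10⁻⁹ N⁻¹.
So P = 0.0008439 / 8.187×10⁻⁹ = 103.1 kN.
σ_{bronze} = P/A₁ = 103100/2350 = 43.86 MPa, compressive.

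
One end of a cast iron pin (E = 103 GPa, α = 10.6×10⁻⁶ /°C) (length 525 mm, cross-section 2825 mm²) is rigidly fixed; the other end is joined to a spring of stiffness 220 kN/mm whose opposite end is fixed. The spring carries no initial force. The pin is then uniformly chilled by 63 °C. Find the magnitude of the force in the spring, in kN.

P ≈ 55.2 kN

If the spring were absent the pin would shorten by αΔT L = 10.6×10⁻⁶ × 63 × 525 = 0.3506 mm.
Let P be the tensile force in the spring. The pin extends elastically by PL/(AE) and the spring stretches by P/k; together these equal δ_free.
So P = δ_free / [L/(AE) + 1/k] = 0.3506 / [ 525/(2825×103×10³) + 1/(220×10³) ].
P = 0.3506 / 6.35×10⁻⁶ = 55210 N.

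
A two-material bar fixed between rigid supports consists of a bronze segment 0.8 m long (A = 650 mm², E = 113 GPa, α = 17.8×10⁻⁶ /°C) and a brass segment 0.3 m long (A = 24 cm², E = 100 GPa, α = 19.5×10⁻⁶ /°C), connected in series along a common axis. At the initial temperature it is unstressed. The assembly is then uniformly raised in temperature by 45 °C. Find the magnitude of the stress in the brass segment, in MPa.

If the supports were absent, the total length change would be Σ αᵢΔT Lᵢ = 17.8×10⁻⁶×45×800 + 19.5×10⁻⁶×45×300 = 0.904 mm.
Since the ends are fixed, an axial force P builds up, equal in every segment, with P · Σ Lᵢ/(AᵢEᵢ) = δ_free.
The series flexibility is Σ Lᵢ/(AᵢEᵢ) = 800/(650×113×10³) + 300/(2400×100×10³) = 1.214×10⁻⁵ mm/N.
So P = 0.904 / 1.214×10⁻⁵ = 74.46 kN, compressive.
σ_{brass} = P / A = 74460 / 2400 = 31.02 MPa.

σ ≈ 31 MPa (compressive)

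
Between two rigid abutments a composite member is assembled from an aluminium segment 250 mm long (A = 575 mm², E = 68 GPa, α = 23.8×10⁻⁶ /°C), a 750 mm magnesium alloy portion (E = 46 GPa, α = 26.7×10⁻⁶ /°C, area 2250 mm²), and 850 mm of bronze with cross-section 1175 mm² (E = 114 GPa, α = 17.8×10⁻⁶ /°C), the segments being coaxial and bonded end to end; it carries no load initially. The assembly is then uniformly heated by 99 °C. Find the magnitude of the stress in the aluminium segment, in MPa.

With the walls removed the bar would change length by δ_free = Σ αᵢΔT Lᵢ = 23.8×10⁻⁶×99×250 + 26.7×10⁻⁶×99×750 + 17.8×10⁻⁶×99×850 = 4.069 mm.
Since the ends are fixed, an axial force P builds up, equal in every segment, with P · Σ Lᵢ/(AᵢEᵢ) = δ_free.
The series flexibility is Σ Lᵢ/(AᵢEᵢ) = 250/(575×68×10³) + 750/(2250×46×10³) + 850/(1175×114×10³) = 1.999×10⁻⁵ mm/N.
P = 4.069 / 1.999×10⁻⁵ = 203600 N = 203.6 kN, compressive.
σ_{aluminium} = P / A = 203600 / 575 = 354.1 MPa.

σ ≈ 354 MPa (compressive)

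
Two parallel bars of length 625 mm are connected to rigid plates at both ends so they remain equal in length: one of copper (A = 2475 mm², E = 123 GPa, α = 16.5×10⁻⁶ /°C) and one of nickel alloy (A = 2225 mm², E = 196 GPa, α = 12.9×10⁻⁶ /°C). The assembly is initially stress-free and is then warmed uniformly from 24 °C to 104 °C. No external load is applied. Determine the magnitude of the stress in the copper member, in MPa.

Both members must finish at the same length. With the larger α, the copper tends to over-expand; the plates restrain it, putting the copper in compression and the nickel alloy in tension. With no external load the two internal forces are equal and opposite, magnitude P.
Compatibility of the two members (thermal + elastic change equal): (α₁ − α₂)ΔT = P·[1/(A₁E₁) + 1/(A₂E₂)].
|α₁ − α₂|·ΔT = 3.6×10⁻⁶ × 80 = 0.000288.
1/(A₁E₁) + 1/(A₂E₂) = 1/(2475×123×10³) + 1/(2225×196×10³) = 5.578×10⁻⁹ N⁻¹.
P = 0.000288 / 5.578×10⁻⁹ = 51630 N = 51.63 kN.
σ_{copper} = P/A₁ = 51630/2475 = 20.86 MPa, compressive.

σ ≈ 20.9 MPa (compressive)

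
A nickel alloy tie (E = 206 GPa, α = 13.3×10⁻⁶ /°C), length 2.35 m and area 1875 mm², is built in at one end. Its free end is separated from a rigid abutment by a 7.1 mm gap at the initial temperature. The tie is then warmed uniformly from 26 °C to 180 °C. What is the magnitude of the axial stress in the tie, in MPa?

σ ≈ 0 MPa

Free thermal elongation = αΔT L = 13.3×10⁻⁶ × 154 × 2350 = 4.813 mm.
Since δ_free = 4.81 mm is less than the 7.1 mm gap, the tie never touches the wall. No axial force develops.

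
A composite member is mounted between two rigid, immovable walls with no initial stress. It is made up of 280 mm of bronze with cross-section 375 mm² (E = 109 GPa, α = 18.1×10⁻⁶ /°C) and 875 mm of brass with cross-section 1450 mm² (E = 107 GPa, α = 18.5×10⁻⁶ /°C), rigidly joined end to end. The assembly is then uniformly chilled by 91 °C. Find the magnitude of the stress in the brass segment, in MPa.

σ ≈ 107 MPa (tensile)

If the supports were absent, the total length change would be Σ αᵢΔT Lᵢ = 18.1×10⁻⁶×91×280 + 18.5×10⁻⁶×91×875 = 1.934 mm.
The rigid supports impose zero overall length change; the single axial force P common to all segments must satisfy P Σ Lᵢ/(AᵢEᵢ) = δ_free.
Σ Lᵢ/(AᵢEᵢ) = 280/(375×109×10³) + 875/(1450×107×10³) = 1.249×10⁻⁵ mm/N.
So P = 1.934 / 1.249×10⁻⁵ = 154.9 kN, tensile.
σ_{brass} = P / A = 154900 / 1450 = 106.8 MPa.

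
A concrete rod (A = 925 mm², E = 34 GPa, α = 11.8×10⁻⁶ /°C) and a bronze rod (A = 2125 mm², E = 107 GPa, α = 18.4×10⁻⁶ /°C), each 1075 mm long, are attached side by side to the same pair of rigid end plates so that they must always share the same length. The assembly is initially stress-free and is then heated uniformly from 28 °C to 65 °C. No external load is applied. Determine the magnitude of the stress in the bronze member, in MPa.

σ ≈ 3.18 MPa (compressive)

Equilibrium of a rigid end plate with no external load gives equal and opposite internal forces ±P in the two members. Since α_{bronze} > α_{concrete}, heating drives the bronze into compression and the concrete into tension.
Compatibility of the two members (thermal + elastic change equal): (α₁ − α₂)ΔT = P·[1/(A₁E₁) + 1/(A₂E₂)].
|α₁ − α₂|·ΔT = 6.6×10⁻⁶ × 37 = 0.0002442.
1/(A₁E₁) + 1/(A₂E₂) = 1/(925×34×10³) + 1/(2125×107×10³) = 3.619×10⁻⁸ N⁻¹.
So P = 0.0002442 / 3.619×10⁻⁸ = 6.747 kN.
σ_{bronze} = P/A₂ = 6747/2125 = 3.175 MPa, compressive.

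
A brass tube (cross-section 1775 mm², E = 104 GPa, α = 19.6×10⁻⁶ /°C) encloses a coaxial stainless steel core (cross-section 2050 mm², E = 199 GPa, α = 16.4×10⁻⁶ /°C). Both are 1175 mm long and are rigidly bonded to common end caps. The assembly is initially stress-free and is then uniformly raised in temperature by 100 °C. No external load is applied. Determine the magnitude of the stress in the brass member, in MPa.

σ ≈ 22.9 MPa (compressive)

Equilibrium of a rigid end plate with no external load gives equal and opposite internal forces ±P in the two members. Since α_{brass} > α_{stainless steel}, heating drives the brass into compression and the stainless steel into tension.
Equating the net (thermal + elastic) strains gives |α₁ − α₂|·ΔT = P·[1/(A₁E₁) + 1/(A₂E₂)].
|α₁ − α₂|·ΔT = 3.2×10⁻⁶ × 100 = 0.00032.
1/(A₁E₁) + 1/(A₂E₂) = 1/(1775×104×10³) + 1/(2050×199×10³) = 7.868×10⁻⁹ N⁻¹.
So P = 0.00032 / 7.868×10⁻⁹ = 40.67 kN.
σ_{brass} = P/A₁ = 40670/1775 = 22.91 MPa, compressive.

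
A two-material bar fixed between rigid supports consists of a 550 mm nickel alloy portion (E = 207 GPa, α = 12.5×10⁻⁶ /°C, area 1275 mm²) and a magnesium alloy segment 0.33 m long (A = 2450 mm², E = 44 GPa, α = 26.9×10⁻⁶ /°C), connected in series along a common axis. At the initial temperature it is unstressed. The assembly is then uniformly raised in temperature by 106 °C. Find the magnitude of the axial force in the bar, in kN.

P ≈ 325 kN (compressive)

If the supports were absent, the total length change would be Σ αᵢΔT Lᵢ = 12.5×10⁻⁶×106×550 + 26.9×10⁻⁶×106×330 = 1.67 mm.
The rigid supports impose zero overall length change; the single axial force P common to all segments must satisfy P Σ Lᵢ/(AᵢEᵢ) = δ_free.
Σ Lᵢ/(AᵢEᵢ) = 550/(1275×207×10³) + 330/(2450×44×10³) = 5.145×10⁻⁶ mm/N.
P = 1.67 / 5.145×10⁻⁶ = 324500 N = 324.5 kN, compressive.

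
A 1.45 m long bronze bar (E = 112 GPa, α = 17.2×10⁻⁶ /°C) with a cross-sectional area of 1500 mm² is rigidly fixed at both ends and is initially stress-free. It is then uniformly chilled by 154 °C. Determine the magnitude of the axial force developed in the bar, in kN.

P ≈ 445 kN (tensile)

The ends cannot move, so σ = EαΔT = 112×10³ × 17.2×10⁻⁶ × 154 = 296.7 MPa.
Then P = σA = 296.7 × 1500 mm² = 445 kN, tensile.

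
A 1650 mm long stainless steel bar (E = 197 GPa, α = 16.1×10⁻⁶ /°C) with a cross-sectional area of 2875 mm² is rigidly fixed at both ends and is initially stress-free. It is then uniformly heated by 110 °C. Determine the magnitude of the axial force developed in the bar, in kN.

P ≈ 1000 kN (compressive)

The ends cannot move, so σ = EαΔT = 197×10³ × 16.1×10⁻⁶ × 110 = 348.9 MPa.
Axial force P = σA = 348.9 × 2875 = 1.003×10⁶ N = 1003 kN, compressive.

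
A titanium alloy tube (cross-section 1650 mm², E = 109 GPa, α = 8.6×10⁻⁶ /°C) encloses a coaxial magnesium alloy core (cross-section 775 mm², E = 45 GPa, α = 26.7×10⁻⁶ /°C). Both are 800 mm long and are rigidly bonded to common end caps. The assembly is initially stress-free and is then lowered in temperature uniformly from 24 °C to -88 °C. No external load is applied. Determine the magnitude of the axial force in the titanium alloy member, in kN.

Both members must finish at the same length. With the larger α, the magnesium alloy tends to over-contract; the plates restrain it, putting the magnesium alloy in tension and the titanium alloy in compression. With no external load the two internal forces are equal and opposite, magnitude P.
Setting the final lengths equal and cancelling L: (α₁ − α₂)ΔT = P/(A₁E₁) + P/(A₂E₂).
|α₁ − α₂|·ΔT = 18.1×10⁻⁶ × 112 = 0.002027.
1/(A₁E₁) + 1/(A₂E₂) = 1/(1650×109×10³) + 1/(775×45×10³) = 3.423×10⁻⁸ N⁻¹.
P = 0.002027 / 3.423×10⁻⁸ = 59220 N = 59.22 kN.

P ≈ 59.2 kN (compressive in the titanium alloy)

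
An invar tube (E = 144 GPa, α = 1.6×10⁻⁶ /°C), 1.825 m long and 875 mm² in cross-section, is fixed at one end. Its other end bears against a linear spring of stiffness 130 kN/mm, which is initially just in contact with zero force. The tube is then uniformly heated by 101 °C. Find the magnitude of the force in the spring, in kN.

P ≈ 13.3 kN

The unrestrained thermal change is αΔT L = 1.6×10⁻⁶ × 101 × 1825 = 0.2949 mm.
With a force P in the spring, the elastic change of the tube is PL/(AE) and that of the spring is P/k; compatibility requires their sum to equal δ_free.
P [ L/(AE) + 1/k ] = δ_free → P [ 1825/(875×144×10³) + 1/(130×10³) ] = 0.2949.
P = 0.2949 / 2.218×10⁻⁵ = 13300 N.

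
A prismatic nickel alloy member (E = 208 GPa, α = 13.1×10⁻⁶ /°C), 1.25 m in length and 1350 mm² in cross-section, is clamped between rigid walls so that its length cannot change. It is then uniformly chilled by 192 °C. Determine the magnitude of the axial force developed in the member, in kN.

P ≈ 706 kN (tensile)

With zero net strain, σ = E·αΔT = 208 GPa × 13.1×10⁻⁶ × 192 = 523.2 MPa.
P = AEαΔT = 1350 × 208×10³ × 13.1×10⁻⁶ × 192 = 706.3 kN (tensile).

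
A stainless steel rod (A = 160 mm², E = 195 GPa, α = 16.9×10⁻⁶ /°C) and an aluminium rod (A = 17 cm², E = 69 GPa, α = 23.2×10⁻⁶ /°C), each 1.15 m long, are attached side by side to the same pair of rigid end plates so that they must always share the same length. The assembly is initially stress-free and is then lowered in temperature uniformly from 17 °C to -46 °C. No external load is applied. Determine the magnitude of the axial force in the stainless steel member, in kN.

Both members must finish at the same length. With the larger α, the aluminium tends to over-contract; the plates restrain it, putting the aluminium in tension and the stainless steel in compression. With no external load the two internal forces are equal and opposite, magnitude P.
Setting the final lengths equal and cancelling L: (α₁ − α₂)ΔT = P/(A₁E₁) + P/(A₂E₂).
|α₁ − α₂|·ΔT = 6.3×10⁻⁶ × 63 = 0.0003969.
1/(A₁E₁) + 1/(A₂E₂) = 1/(160×195×10³) + 1/(1700×69×10³) = 4.058×10⁻⁸ N⁻¹.
P = 0.0003969 / 4.058×10⁻⁸ = 9782 N = 9.782 kN.

P ≈ 9.78 kN (compressive in the stainless steel)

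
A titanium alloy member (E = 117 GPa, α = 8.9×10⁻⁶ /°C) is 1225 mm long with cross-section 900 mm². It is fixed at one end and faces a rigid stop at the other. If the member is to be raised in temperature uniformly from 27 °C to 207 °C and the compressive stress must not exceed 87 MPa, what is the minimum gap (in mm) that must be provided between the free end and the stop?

Free expansion if unrestrained: δ_free = αΔT L = 8.9×10⁻⁶ × 180 × 1225 = 1.962 mm.
At the allowable stress the elastic shortening the wall may impose is σL/E = 87 × 1225 / (117×10³) = 0.9109 mm.
So the gap has to take up the difference, g_min = δ_free − σL/E = 1.962 − 0.9109 = 1.052 mm.

g ≈ 1.05 mm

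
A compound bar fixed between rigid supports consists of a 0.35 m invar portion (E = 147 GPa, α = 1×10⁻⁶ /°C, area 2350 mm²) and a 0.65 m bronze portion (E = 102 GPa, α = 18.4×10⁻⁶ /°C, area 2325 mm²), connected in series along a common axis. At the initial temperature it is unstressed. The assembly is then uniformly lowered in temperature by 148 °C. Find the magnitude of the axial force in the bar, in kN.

With the walls removed the bar would change length by δ_free = Σ αᵢΔT Lᵢ = 1×10⁻⁶×148×350 + 18.4×10⁻⁶×148×650 = 1.822 mm.
The walls prevent any net length change, so an axial force P (same in every segment) develops. Compatibility: P · Σ Lᵢ/(AᵢEᵢ) = δ_free.
The series flexibility is Σ Lᵢ/(AᵢEᵢ) = 350/(2350×147×10³) + 650/(2325×102×10³) = 3.754×10⁻⁶ mm/N.
Hence P = δ_free / Σ(L/AE) = 1.822/3.754×10⁻⁶ = 485.3 kN (tensile).

P ≈ 485 kN (tensile)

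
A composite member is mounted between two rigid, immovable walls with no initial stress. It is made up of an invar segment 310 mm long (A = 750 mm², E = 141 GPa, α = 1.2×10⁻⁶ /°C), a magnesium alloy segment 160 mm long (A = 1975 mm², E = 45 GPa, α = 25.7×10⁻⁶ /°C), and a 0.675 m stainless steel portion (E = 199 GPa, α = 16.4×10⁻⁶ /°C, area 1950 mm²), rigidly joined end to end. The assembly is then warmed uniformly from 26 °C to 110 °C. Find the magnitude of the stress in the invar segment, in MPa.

σ ≈ 269 MPa (compressive)

If the supports were absent, the total length change would be Σ αᵢΔT Lᵢ = 1.2×10⁻⁶×84×310 + 25.7×10⁻⁶×84×160 + 16.4×10⁻⁶×84×675 = 1.307 mm.
Since the ends are fixed, an axial force P builds up, equal in every segment, with P · Σ Lᵢ/(AᵢEᵢ) = δ_free.
The series flexibility is Σ Lᵢ/(AᵢEᵢ) = 310/(750×141×10³) + 160/(1975×45×10³) + 675/(1950×199×10³) = 6.471×10⁻⁶ mm/N.
Hence P = δ_free / Σ(L/AE) = 1.307/6.471×10⁻⁶ = 201.9 kN (compressive).
σ_{invar} = P / A = 201900 / 750 = 269.2 MPa.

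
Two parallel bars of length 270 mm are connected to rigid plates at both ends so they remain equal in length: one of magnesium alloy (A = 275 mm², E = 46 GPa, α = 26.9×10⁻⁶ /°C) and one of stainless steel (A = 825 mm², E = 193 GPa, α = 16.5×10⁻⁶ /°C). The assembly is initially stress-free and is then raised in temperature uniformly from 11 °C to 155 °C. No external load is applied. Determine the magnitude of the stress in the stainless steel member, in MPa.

The magnesium alloy has the larger α, so on heating it would change length more than the stainless steel if both were free. The rigid plates force a common final length, so the magnesium alloy is put into compression and the stainless steel into tension, with equal and opposite forces P (no external load).
Setting the final lengths equal and cancelling L: (α₁ − α₂)ΔT = P/(A₁E₁) + P/(A₂E₂).
|α₁ − α₂|·ΔT = 10.4×10⁻⁶ × 144 = 0.001498.
1/(A₁E₁) + 1/(A₂E₂) = 1/(275×46×10³) + 1/(825×193×10³) = 8.533×10⁻⁸ N⁻¹.
P = 0.001498 / 8.533×10⁻⁸ = 17550 N = 17.55 kN.
σ_{stainless steel} = P/A₂ = 17550/825 = 21.27 MPa, tensile.

σ ≈ 21.3 MPa (tensile)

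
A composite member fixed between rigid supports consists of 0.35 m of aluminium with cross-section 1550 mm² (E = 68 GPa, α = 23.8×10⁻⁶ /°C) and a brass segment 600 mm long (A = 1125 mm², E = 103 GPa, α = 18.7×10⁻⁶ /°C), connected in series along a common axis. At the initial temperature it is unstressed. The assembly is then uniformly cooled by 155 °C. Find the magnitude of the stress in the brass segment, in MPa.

σ ≈ 317 MPa (tensile)

Free thermal contraction of the whole bar: Σ αᵢΔT Lᵢ = 23.8×10⁻⁶×155×350 + 18.7×10⁻⁶×155×600 = 3.03 mm.
The rigid supports impose zero overall length change; the single axial force P common to all segments must satisfy P Σ Lᵢ/(AᵢEᵢ) = δ_free.
The series flexibility is Σ Lᵢ/(AᵢEᵢ) = 350/(1550×68×10³) + 600/(1125×103×10³) = 8.499×10⁻⁶ mm/N.
P = 3.03 / 8.499×10⁻⁶ = 356600 N = 356.6 kN, tensile.
σ_{brass} = P / A = 356600 / 1125 = 316.9 MPa.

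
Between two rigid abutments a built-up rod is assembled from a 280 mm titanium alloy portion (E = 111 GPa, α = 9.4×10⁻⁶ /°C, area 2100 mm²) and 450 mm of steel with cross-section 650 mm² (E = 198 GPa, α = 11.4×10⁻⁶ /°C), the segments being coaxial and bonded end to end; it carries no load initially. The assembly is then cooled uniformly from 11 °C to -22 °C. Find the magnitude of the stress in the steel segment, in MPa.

σ ≈ 83.9 MPa (tensile)

If the supports were absent, the total length change would be Σ αᵢΔT Lᵢ = 9.4×10⁻⁶×33×280 + 11.4×10⁻⁶×33×450 = 0.2561 mm.
Since the ends are fixed, an axial force P builds up, equal in every segment, with P · Σ Lᵢ/(AᵢEᵢ) = δ_free.
Σ Lᵢ/(AᵢEᵢ) = 280/(2100×111×10³) + 450/(650×198×10³) = 4.698×10⁻⁶ mm/N.
So P = 0.2561 / 4.698×10⁻⁶ = 54.53 kN, tensile.
σ_{steel} = P / A = 54530 / 650 = 83.89 MPa.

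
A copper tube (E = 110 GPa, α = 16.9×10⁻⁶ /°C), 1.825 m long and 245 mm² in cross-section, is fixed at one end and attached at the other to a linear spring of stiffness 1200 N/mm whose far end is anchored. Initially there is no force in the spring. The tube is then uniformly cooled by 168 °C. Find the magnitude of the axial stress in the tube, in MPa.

σ ≈ 23.5 MPa (tensile)

Free thermal contraction: δ_free = αΔT L = 16.9×10⁻⁶ × 168 × 1825 = 5.182 mm.
With a force P in the spring, the elastic change of the tube is PL/(AE) and that of the spring is P/k; compatibility requires their sum to equal δ_free.
So P = δ_free / [L/(AE) + 1/k] = 5.182 / [ 1825/(245×110×10³) + 1/(1200) ].
P = 5.182 / 0.0009011 = 5751 N.
σ = P/A = 5751/245 = 23.47 MPa.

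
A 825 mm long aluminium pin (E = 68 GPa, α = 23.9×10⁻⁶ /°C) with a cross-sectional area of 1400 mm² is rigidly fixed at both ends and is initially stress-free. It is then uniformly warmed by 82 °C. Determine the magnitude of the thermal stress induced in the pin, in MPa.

σ ≈ 133 MPa (compressive)

The supports are rigid, so the total axial strain is zero. The restrained thermal strain is ε = αΔT = 23.9×10⁻⁶ × 82 = 1959.8×10⁻⁶.
The stress required to suppress this strain is σ = Eε = 68×10³ × 1959.8×10⁻⁶ = 133.3 MPa, compressive since the pin is trying to expand.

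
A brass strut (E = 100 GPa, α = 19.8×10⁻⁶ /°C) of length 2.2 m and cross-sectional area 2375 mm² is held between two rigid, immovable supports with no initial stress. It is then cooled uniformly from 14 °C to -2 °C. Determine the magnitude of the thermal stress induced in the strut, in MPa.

σ ≈ 31.7 MPa (tensile)

With length fixed, the mechanical strain must cancel the thermal strain αΔT = 19.8×10⁻⁶ × 16 = 316.8×10⁻⁶.
σ = EαΔT = 100×10³ × 19.8×10⁻⁶ × 16 = 31.68 MPa (tensile; the strut is trying to contract).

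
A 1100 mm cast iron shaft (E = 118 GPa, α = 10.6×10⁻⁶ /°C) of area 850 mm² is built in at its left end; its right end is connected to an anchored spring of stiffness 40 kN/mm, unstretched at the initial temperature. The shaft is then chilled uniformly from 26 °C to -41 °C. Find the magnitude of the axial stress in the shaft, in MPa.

σ ≈ 25.6 MPa (tensile)

The unrestrained thermal change is αΔT L = 10.6×10⁻⁶ × 67 × 1100 = 0.7812 mm.
Let P be the tensile force in the spring. The shaft extends elastically by PL/(AE) and the spring stretches by P/k; together these equal δ_free.
So P = δ_free / [L/(AE) + 1/k] = 0.7812 / [ 1100/(850×118×10³) + 1/(40×10³) ].
P = 0.7812 / 3.597×10⁻⁵ = 21720 N.
σ = P/A = 21720/850 = 25.55 MPa.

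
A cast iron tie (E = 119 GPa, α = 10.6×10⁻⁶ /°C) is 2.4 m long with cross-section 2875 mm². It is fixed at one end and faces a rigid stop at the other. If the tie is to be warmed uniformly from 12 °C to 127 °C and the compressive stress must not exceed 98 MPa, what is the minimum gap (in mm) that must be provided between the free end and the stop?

g ≈ 0.949 mm

With no wall the tie would lengthen by αΔT L = 10.6×10⁻⁶ × 115 × 2400 = 2.926 mm.
A stress of 98 MPa corresponds to the wall pushing the tie back by σL/E = 98×2400/(119×10³) = 1.976 mm.
So the gap has to take up the difference, g_min = δ_free − σL/E = 2.926 − 1.976 = 0.9491 mm.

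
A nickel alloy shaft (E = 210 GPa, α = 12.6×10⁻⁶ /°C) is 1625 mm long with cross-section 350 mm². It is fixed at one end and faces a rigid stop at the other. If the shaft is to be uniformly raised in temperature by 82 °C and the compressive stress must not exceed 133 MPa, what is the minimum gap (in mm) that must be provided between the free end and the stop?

Free expansion if unrestrained: δ_free = αΔT L = 12.6×10⁻⁶ × 82 × 1625 = 1.679 mm.
At the allowable stress the elastic shortening the wall may impose is σL/E = 133 × 1625 / (210×10³) = 1.029 mm.
So the gap has to take up the difference, g_min = δ_free − σL/E = 1.679 − 1.029 = 0.6498 mm.

g ≈ 0.65 mm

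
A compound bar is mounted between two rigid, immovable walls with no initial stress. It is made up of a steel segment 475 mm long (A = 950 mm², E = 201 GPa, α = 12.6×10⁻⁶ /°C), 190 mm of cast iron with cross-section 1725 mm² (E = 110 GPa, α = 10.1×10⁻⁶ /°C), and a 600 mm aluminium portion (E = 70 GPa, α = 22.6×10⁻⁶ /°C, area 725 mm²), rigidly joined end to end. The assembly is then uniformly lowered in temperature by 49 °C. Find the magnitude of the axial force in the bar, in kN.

P ≈ 68.7 kN (tensile)

Free thermal contraction of the whole bar: Σ αᵢΔT Lᵢ = 12.6×10⁻⁶×49×475 + 10.1×10⁻⁶×49×190 + 22.6×10⁻⁶×49×600 = 1.052 mm.
The walls prevent any net length change, so an axial force P (same in every segment) develops. Compatibility: P · Σ Lᵢ/(AᵢEᵢ) = δ_free.
Σ Lᵢ/(AᵢEᵢ) = 475/(950×201×10³) + 190/(1725×110×10³) + 600/(725×70×10³) = 1.531×10⁻⁵ mm/N.
So P = 1.052 / 1.531×10⁻⁵ = 68.69 kN, tensile.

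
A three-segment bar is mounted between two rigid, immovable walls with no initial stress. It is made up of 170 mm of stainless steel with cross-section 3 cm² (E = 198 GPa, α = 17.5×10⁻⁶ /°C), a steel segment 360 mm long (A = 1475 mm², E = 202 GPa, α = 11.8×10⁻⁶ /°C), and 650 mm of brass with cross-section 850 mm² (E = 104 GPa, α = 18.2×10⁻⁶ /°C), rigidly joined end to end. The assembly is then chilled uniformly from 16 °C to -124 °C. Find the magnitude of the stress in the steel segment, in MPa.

σ ≈ 158 MPa (tensile)

With the walls removed the bar would change length by δ_free = Σ αᵢΔT Lᵢ = 17.5×10⁻⁶×140×170 + 11.8×10⁻⁶×140×360 + 18.2×10⁻⁶×140×650 = 2.667 mm.
The walls prevent any net length change, so an axial force P (same in every segment) develops. Compatibility: P · Σ Lᵢ/(AᵢEᵢ) = δ_free.
The series flexibility is Σ Lᵢ/(AᵢEᵢ) = 170/(300×198×10³) + 360/(1475×202×10³) + 650/(850×104×10³) = 1.142×10⁻⁵ mm/N.
So P = 2.667 / 1.142×10⁻⁵ = 233.5 kN, tensile.
σ_{steel} = P / A = 233500 / 1475 = 158.3 MPa.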